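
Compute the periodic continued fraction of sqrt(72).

[8; (2, 16)]

Write x_i = (sqrt(72) + m_i)/d_i with (m_0, d_0) = (0, 1). a_0 = floor(sqrt(72)) = 8, since 8^2 = 64 <= 72 < 81 = 9^2.
Iterate m_{i+1} = d_i*a_i - m_i, d_{i+1} = (72 - m_{i+1}^2)/d_i, a_{i+1} = floor((a_0 + m_{i+1})/d_{i+1}):
  m_1 = 1*8 - 0 = 8, d_1 = (72 - 8^2)/1 = 8/1 = 8, a_1 = floor((8 + 8)/8) = 2.
  m_2 = 8*2 - 8 = 8, d_2 = (72 - 8^2)/8 = 8/8 = 1, a_2 = floor((8 + 8)/1) = 16.
  m_3 = 1*16 - 8 = 8, d_3 = (72 - 8^2)/1 = 8/1 = 8: (m_3, d_3) = (m_1, d_1) = (8, 8), so from here the quotients repeat a_1, a_2; the period length is 2.
Hence the expansion of sqrt(72) is a_0 = 8 followed by the repeating block 2, 16 (period 2).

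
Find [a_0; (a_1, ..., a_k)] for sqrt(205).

Write x_i = (sqrt(205) + m_i)/d_i with (m_0, d_0) = (0, 1). a_0 = floor(sqrt(205)) = 14, since 14^2 = 196 <= 205 < 225 = 15^2.
Iterate m_{i+1} = d_i*a_i - m_i, d_{i+1} = (205 - m_{i+1}^2)/d_i, a_{i+1} = floor((a_0 + m_{i+1})/d_{i+1}):
  m_1 = 1*14 - 0 = 14, d_1 = (205 - 14^2)/1 = 9/1 = 9, a_1 = floor((14 + 14)/9) = 3.
  m_2 = 9*3 - 14 = 13, d_2 = (205 - 13^2)/9 = 36/9 = 4, a_2 = floor((14 + 13)/4) = 6.
  m_3 = 4*6 - 13 = 11, d_3 = (205 - 11^2)/4 = 84/4 = 21, a_3 = floor((14 + 11)/21) = 1.
  m_4 = 21*1 - 11 = 10, d_4 = (205 - 10^2)/21 = 105/21 = 5, a_4 = floor((14 + 10)/5) = 4.
  m_5 = 5*4 - 10 = 10, d_5 = (205 - 10^2)/5 = 105/5 = 21, a_5 = floor((14 + 10)/21) = 1.
  m_6 = 21*1 - 10 = 11, d_6 = (205 - 11^2)/21 = 84/21 = 4, a_6 = floor((14 + 11)/4) = 6.
  m_7 = 4*6 - 11 = 13, d_7 = (205 - 13^2)/4 = 36/4 = 9, a_7 = floor((14 + 13)/9) = 3.
  m_8 = 9*3 - 13 = 14, d_8 = (205 - 14^2)/9 = 9/9 = 1, a_8 = floor((14 + 14)/1) = 28.
  m_9 = 1*28 - 14 = 14, d_9 = (205 - 14^2)/1 = 9/1 = 9: (m_9, d_9) = (m_1, d_1) = (14, 9), so from here the quotients repeat a_1, ..., a_8; the period length is 8.
Hence the expansion of sqrt(205) is a_0 = 14 followed by the repeating block 3, 6, 1, 4, 1, 6, 3, 28 (period 8).

[14; (3, 6, 1, 4, 1, 6, 3, 28)]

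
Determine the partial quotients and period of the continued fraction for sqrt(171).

Write x_i = (sqrt(171) + m_i)/d_i with (m_0, d_0) = (0, 1). a_0 = floor(sqrt(171)) = 13, since 13^2 = 169 <= 171 < 196 = 14^2.
Iterate m_{i+1} = d_i*a_i - m_i, d_{i+1} = (171 - m_{i+1}^2)/d_i, a_{i+1} = floor((a_0 + m_{i+1})/d_{i+1}):
  m_1 = 1*13 - 0 = 13, d_1 = (171 - 13^2)/1 = 2/1 = 2, a_1 = floor((13 + 13)/2) = 13.
  m_2 = 2*13 - 13 = 13, d_2 = (171 - 13^2)/2 = 2/2 = 1, a_2 = floor((13 + 13)/1) = 26.
  m_3 = 1*26 - 13 = 13, d_3 = (171 - 13^2)/1 = 2/1 = 2: (m_3, d_3) = (m_1, d_1) = (13, 2), so from here the quotients repeat a_1, a_2; the period length is 2.
Hence the expansion of sqrt(171) is a_0 = 13 followed by the repeating block 13, 26 (period 2).

[13; (13, 26)]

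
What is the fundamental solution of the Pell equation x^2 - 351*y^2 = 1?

(x, y) = (62425, 3332)

First expand sqrt(351) as a continued fraction. With x_i = (sqrt(351) + m_i)/d_i and (m_0, d_0) = (0, 1): a_0 = floor(sqrt(351)) = 18, since 18^2 = 324 <= 351 < 361 = 19^2.
Iterate m_{i+1} = d_i*a_i - m_i, d_{i+1} = (351 - m_{i+1}^2)/d_i, a_{i+1} = floor((a_0 + m_{i+1})/d_{i+1}):
  m_1 = 1*18 - 0 = 18, d_1 = (351 - 18^2)/1 = 27/1 = 27, a_1 = floor((18 + 18)/27) = 1.
  m_2 = 27*1 - 18 = 9, d_2 = (351 - 9^2)/27 = 270/27 = 10, a_2 = floor((18 + 9)/10) = 2.
  m_3 = 10*2 - 9 = 11, d_3 = (351 - 11^2)/10 = 230/10 = 23, a_3 = floor((18 + 11)/23) = 1.
  m_4 = 23*1 - 11 = 12, d_4 = (351 - 12^2)/23 = 207/23 = 9, a_4 = floor((18 + 12)/9) = 3.
  m_5 = 9*3 - 12 = 15, d_5 = (351 - 15^2)/9 = 126/9 = 14, a_5 = floor((18 + 15)/14) = 2.
  m_6 = 14*2 - 15 = 13, d_6 = (351 - 13^2)/14 = 182/14 = 13, a_6 = floor((18 + 13)/13) = 2.
  m_7 = 13*2 - 13 = 13, d_7 = (351 - 13^2)/13 = 182/13 = 14, a_7 = floor((18 + 13)/14) = 2.
  m_8 = 14*2 - 13 = 15, d_8 = (351 - 15^2)/14 = 126/14 = 9, a_8 = floor((18 + 15)/9) = 3.
  m_9 = 9*3 - 15 = 12, d_9 = (351 - 12^2)/9 = 207/9 = 23, a_9 = floor((18 + 12)/23) = 1.
  m_10 = 23*1 - 12 = 11, d_10 = (351 - 11^2)/23 = 230/23 = 10, a_10 = floor((18 + 11)/10) = 2.
  m_11 = 10*2 - 11 = 9, d_11 = (351 - 9^2)/10 = 270/10 = 27, a_11 = floor((18 + 9)/27) = 1.
  m_12 = 27*1 - 9 = 18, d_12 = (351 - 18^2)/27 = 27/27 = 1, a_12 = floor((18 + 18)/1) = 36.
  m_13 = 1*36 - 18 = 18, d_13 = (351 - 18^2)/1 = 27/1 = 27: (m_13, d_13) = (m_1, d_1) = (18, 27), so from here the quotients repeat a_1, ..., a_12; the period length is 12.
So sqrt(351) = [18; (1, 2, 1, 3, 2, 2, 2, 3, 1, 2, 1, 36)] with period length k = 12.
k is even, so the fundamental solution of x^2 - 351y^2 = 1 is (p_{k-1}, q_{k-1}) = (p_11, q_11); compute convergents through index 11.
Convergents (p_i = a_i*p_{i-1} + p_{i-2}, q_i = a_i*q_{i-1} + q_{i-2} with p_{-2}=0, p_{-1}=1, q_{-2}=1, q_{-1}=0):
  i=0: a_0=18, p_0 = 18*1 + 0 = 18, q_0 = 18*0 + 1 = 1.
  i=1: a_1=1, p_1 = 1*18 + 1 = 19, q_1 = 1*1 + 0 = 1.
  i=2: a_2=2, p_2 = 2*19 + 18 = 56, q_2 = 2*1 + 1 = 3.
  i=3: a_3=1, p_3 = 1*56 + 19 = 75, q_3 = 1*3 + 1 = 4.
  i=4: a_4=3, p_4 = 3*75 + 56 = 281, q_4 = 3*4 + 3 = 15.
  i=5: a_5=2, p_5 = 2*281 + 75 = 637, q_5 = 2*15 + 4 = 34.
  i=6: a_6=2, p_6 = 2*637 + 281 = 1555, q_6 = 2*34 + 15 = 83.
  i=7: a_7=2, p_7 = 2*1555 + 637 = 3747, q_7 = 2*83 + 34 = 200.
  i=8: a_8=3, p_8 = 3*3747 + 1555 = 12796, q_8 = 3*200 + 83 = 683.
  i=9: a_9=1, p_9 = 1*12796 + 3747 = 16543, q_9 = 1*683 + 200 = 883.
  i=10: a_10=2, p_10 = 2*16543 + 12796 = 45882, q_10 = 2*883 + 683 = 2449.
  i=11: a_11=1, p_11 = 1*45882 + 16543 = 62425, q_11 = 1*2449 + 883 = 3332.
Check: 62425^2 - 351*3332^2 = 3896880625 - 3896880624 = 1, so (x, y) = (62425, 3332) solves the equation, and by the theorem it is the least positive solution.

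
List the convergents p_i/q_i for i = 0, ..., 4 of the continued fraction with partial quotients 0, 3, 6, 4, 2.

Using the convergent recurrence p_i = a_i*p_{i-1} + p_{i-2}, q_i = a_i*q_{i-1} + q_{i-2} with p_{-2}=0, p_{-1}=1, q_{-2}=1, q_{-1}=0:
  i=0: a_0=0, p_0 = 0*1 + 0 = 0, q_0 = 0*0 + 1 = 1.
  i=1: a_1=3, p_1 = 3*0 + 1 = 1, q_1 = 3*1 + 0 = 3.
  i=2: a_2=6, p_2 = 6*1 + 0 = 6, q_2 = 6*3 + 1 = 19.
  i=3: a_3=4, p_3 = 4*6 + 1 = 25, q_3 = 4*19 + 3 = 79.
  i=4: a_4=2, p_4 = 2*25 + 6 = 56, q_4 = 2*79 + 19 = 177.

0/1, 1/3, 6/19, 25/79, 56/177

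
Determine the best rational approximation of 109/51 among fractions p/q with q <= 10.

15/7

Expand x = 109/51 as a continued fraction with the Euclidean algorithm:
  109 = 2*51 + 7, so a_0 = 2.
  51 = 7*7 + 2, so a_1 = 7.
  7 = 3*2 + 1, so a_2 = 3.
  2 = 2*1 + 0, so a_3 = 2.
so x = [2; 7, 3, 2].
Convergents (p_i = a_i*p_{i-1} + p_{i-2}, q_i = a_i*q_{i-1} + q_{i-2} with p_{-2}=0, p_{-1}=1, q_{-2}=1, q_{-1}=0), until the denominator exceeds 10:
  i=0: a_0=2, p_0 = 2*1 + 0 = 2, q_0 = 2*0 + 1 = 1.
  i=1: a_1=7, p_1 = 7*2 + 1 = 15, q_1 = 7*1 + 0 = 7.
  i=2: a_2=3, p_2 = 3*15 + 2 = 47, q_2 = 3*7 + 1 = 22.
q_2 = 22 > 10, so the last convergent with denominator <= 10 is p_1/q_1 = 15/7.
The closest fraction with denominator <= 10 is either p_1/q_1 or the intermediate fraction (k*p_1 + p_0)/(k*q_1 + q_0) with the largest k >= 1 whose denominator stays <= 10; these approach x as k grows, and every other convergent or intermediate fraction in range is farther away.
Largest k: floor((10 - q_0)/q_1) = floor((10 - 1)/7) = 1.
That gives (1*15 + 2)/(1*7 + 1) = 17/8.
Compare the errors: |x - 15/7| = |109*7 - 15*51|/(51*7) = 2/357, and |x - 17/8| = |109*8 - 17*51|/(51*8) = 5/408.
Cross-multiplying, 2*408 = 816 < 1785 = 5*357, so 2/357 is smaller: the convergent 15/7 is closer to x than 17/8.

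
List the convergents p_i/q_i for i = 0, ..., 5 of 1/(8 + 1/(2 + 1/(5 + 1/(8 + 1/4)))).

0/1, 1/8, 2/17, 11/93, 90/761, 371/3137

Using the convergent recurrence p_i = a_i*p_{i-1} + p_{i-2}, q_i = a_i*q_{i-1} + q_{i-2} with p_{-2}=0, p_{-1}=1, q_{-2}=1, q_{-1}=0:
  i=0: a_0=0, p_0 = 0*1 + 0 = 0, q_0 = 0*0 + 1 = 1.
  i=1: a_1=8, p_1 = 8*0 + 1 = 1, q_1 = 8*1 + 0 = 8.
  i=2: a_2=2, p_2 = 2*1 + 0 = 2, q_2 = 2*8 + 1 = 17.
  i=3: a_3=5, p_3 = 5*2 + 1 = 11, q_3 = 5*17 + 8 = 93.
  i=4: a_4=8, p_4 = 8*11 + 2 = 90, q_4 = 8*93 + 17 = 761.
  i=5: a_5=4, p_5 = 4*90 + 11 = 371, q_5 = 4*761 + 93 = 3137.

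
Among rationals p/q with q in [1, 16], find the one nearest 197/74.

8/3

Expand x = 197/74 as a continued fraction with the Euclidean algorithm:
  197 = 2*74 + 49, so a_0 = 2.
  74 = 1*49 + 25, so a_1 = 1.
  49 = 1*25 + 24, so a_2 = 1.
  25 = 1*24 + 1, so a_3 = 1.
  24 = 24*1 + 0, so a_4 = 24.
so x = [2; 1, 1, 1, 24].
Convergents (p_i = a_i*p_{i-1} + p_{i-2}, q_i = a_i*q_{i-1} + q_{i-2} with p_{-2}=0, p_{-1}=1, q_{-2}=1, q_{-1}=0), until the denominator exceeds 16:
  i=0: a_0=2, p_0 = 2*1 + 0 = 2, q_0 = 2*0 + 1 = 1.
  i=1: a_1=1, p_1 = 1*2 + 1 = 3, q_1 = 1*1 + 0 = 1.
  i=2: a_2=1, p_2 = 1*3 + 2 = 5, q_2 = 1*1 + 1 = 2.
  i=3: a_3=1, p_3 = 1*5 + 3 = 8, q_3 = 1*2 + 1 = 3.
  i=4: a_4=24, p_4 = 24*8 + 5 = 197, q_4 = 24*3 + 2 = 74.
q_4 = 74 > 16, so the last convergent with denominator <= 16 is p_3/q_3 = 8/3.
The closest fraction with denominator <= 16 is either p_3/q_3 or the intermediate fraction (k*p_3 + p_2)/(k*q_3 + q_2) with the largest k >= 1 whose denominator stays <= 16; these approach x as k grows, and every other convergent or intermediate fraction in range is farther away.
Largest k: floor((16 - q_2)/q_3) = floor((16 - 2)/3) = 4.
That gives (4*8 + 5)/(4*3 + 2) = 37/14.
Compare the errors: |x - 8/3| = |197*3 - 8*74|/(74*3) = 1/222, and |x - 37/14| = |197*14 - 37*74|/(74*14) = 20/1036.
Cross-multiplying, 1*1036 = 1036 < 4440 = 20*222, so 1/222 is smaller: the convergent 8/3 is closer to x than 37/14.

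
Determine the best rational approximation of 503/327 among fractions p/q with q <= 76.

20/13

Expand x = 503/327 as a continued fraction with the Euclidean algorithm:
  503 = 1*327 + 176, so a_0 = 1.
  327 = 1*176 + 151, so a_1 = 1.
  176 = 1*151 + 25, so a_2 = 1.
  151 = 6*25 + 1, so a_3 = 6.
  25 = 25*1 + 0, so a_4 = 25.
so x = [1; 1, 1, 6, 25].
Convergents (p_i = a_i*p_{i-1} + p_{i-2}, q_i = a_i*q_{i-1} + q_{i-2} with p_{-2}=0, p_{-1}=1, q_{-2}=1, q_{-1}=0), until the denominator exceeds 76:
  i=0: a_0=1, p_0 = 1*1 + 0 = 1, q_0 = 1*0 + 1 = 1.
  i=1: a_1=1, p_1 = 1*1 + 1 = 2, q_1 = 1*1 + 0 = 1.
  i=2: a_2=1, p_2 = 1*2 + 1 = 3, q_2 = 1*1 + 1 = 2.
  i=3: a_3=6, p_3 = 6*3 + 2 = 20, q_3 = 6*2 + 1 = 13.
  i=4: a_4=25, p_4 = 25*20 + 3 = 503, q_4 = 25*13 + 2 = 327.
q_4 = 327 > 76, so the last convergent with denominator <= 76 is p_3/q_3 = 20/13.
The closest fraction with denominator <= 76 is either p_3/q_3 or the intermediate fraction (k*p_3 + p_2)/(k*q_3 + q_2) with the largest k >= 1 whose denominator stays <= 76; these approach x as k grows, and every other convergent or intermediate fraction in range is farther away.
Largest k: floor((76 - q_2)/q_3) = floor((76 - 2)/13) = 5.
That gives (5*20 + 3)/(5*13 + 2) = 103/67.
Compare the errors: |x - 20/13| = |503*13 - 20*327|/(327*13) = 1/4251, and |x - 103/67| = |503*67 - 103*327|/(327*67) = 20/21909.
Cross-multiplying, 1*21909 = 21909 < 85020 = 20*4251, so 1/4251 is smaller: the convergent 20/13 is closer to x than 103/67.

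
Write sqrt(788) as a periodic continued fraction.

Write x_i = (sqrt(788) + m_i)/d_i with (m_0, d_0) = (0, 1). a_0 = floor(sqrt(788)) = 28, since 28^2 = 784 <= 788 < 841 = 29^2.
Iterate m_{i+1} = d_i*a_i - m_i, d_{i+1} = (788 - m_{i+1}^2)/d_i, a_{i+1} = floor((a_0 + m_{i+1})/d_{i+1}):
  m_1 = 1*28 - 0 = 28, d_1 = (788 - 28^2)/1 = 4/1 = 4, a_1 = floor((28 + 28)/4) = 14.
  m_2 = 4*14 - 28 = 28, d_2 = (788 - 28^2)/4 = 4/4 = 1, a_2 = floor((28 + 28)/1) = 56.
  m_3 = 1*56 - 28 = 28, d_3 = (788 - 28^2)/1 = 4/1 = 4: (m_3, d_3) = (m_1, d_1) = (28, 4), so from here the quotients repeat a_1, a_2; the period length is 2.
Hence the expansion of sqrt(788) is a_0 = 28 followed by the repeating block 14, 56 (period 2).

[28; (14, 56)]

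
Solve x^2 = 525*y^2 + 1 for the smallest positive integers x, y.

First expand sqrt(525) as a continued fraction. With x_i = (sqrt(525) + m_i)/d_i and (m_0, d_0) = (0, 1): a_0 = floor(sqrt(525)) = 22, since 22^2 = 484 <= 525 < 529 = 23^2.
Iterate m_{i+1} = d_i*a_i - m_i, d_{i+1} = (525 - m_{i+1}^2)/d_i, a_{i+1} = floor((a_0 + m_{i+1})/d_{i+1}):
  m_1 = 1*22 - 0 = 22, d_1 = (525 - 22^2)/1 = 41/1 = 41, a_1 = floor((22 + 22)/41) = 1.
  m_2 = 41*1 - 22 = 19, d_2 = (525 - 19^2)/41 = 164/41 = 4, a_2 = floor((22 + 19)/4) = 10.
  m_3 = 4*10 - 19 = 21, d_3 = (525 - 21^2)/4 = 84/4 = 21, a_3 = floor((22 + 21)/21) = 2.
  m_4 = 21*2 - 21 = 21, d_4 = (525 - 21^2)/21 = 84/21 = 4, a_4 = floor((22 + 21)/4) = 10.
  m_5 = 4*10 - 21 = 19, d_5 = (525 - 19^2)/4 = 164/4 = 41, a_5 = floor((22 + 19)/41) = 1.
  m_6 = 41*1 - 19 = 22, d_6 = (525 - 22^2)/41 = 41/41 = 1, a_6 = floor((22 + 22)/1) = 44.
  m_7 = 1*44 - 22 = 22, d_7 = (525 - 22^2)/1 = 41/1 = 41: (m_7, d_7) = (m_1, d_1) = (22, 41), so from here the quotients repeat a_1, ..., a_6; the period length is 6.
So sqrt(525) = [22; (1, 10, 2, 10, 1, 44)] with period length k = 6.
k is even, so the fundamental solution of x^2 - 525y^2 = 1 is (p_{k-1}, q_{k-1}) = (p_5, q_5); compute convergents through index 5.
Convergents (p_i = a_i*p_{i-1} + p_{i-2}, q_i = a_i*q_{i-1} + q_{i-2} with p_{-2}=0, p_{-1}=1, q_{-2}=1, q_{-1}=0):
  i=0: a_0=22, p_0 = 22*1 + 0 = 22, q_0 = 22*0 + 1 = 1.
  i=1: a_1=1, p_1 = 1*22 + 1 = 23, q_1 = 1*1 + 0 = 1.
  i=2: a_2=10, p_2 = 10*23 + 22 = 252, q_2 = 10*1 + 1 = 11.
  i=3: a_3=2, p_3 = 2*252 + 23 = 527, q_3 = 2*11 + 1 = 23.
  i=4: a_4=10, p_4 = 10*527 + 252 = 5522, q_4 = 10*23 + 11 = 241.
  i=5: a_5=1, p_5 = 1*5522 + 527 = 6049, q_5 = 1*241 + 23 = 264.
Check: 6049^2 - 525*264^2 = 36590401 - 36590400 = 1, so (x, y) = (6049, 264) solves the equation, and by the theorem it is the least positive solution.

(x, y) = (6049, 264)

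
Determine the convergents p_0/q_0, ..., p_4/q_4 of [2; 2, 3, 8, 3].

2/1, 5/2, 17/7, 141/58, 440/181

Using the convergent recurrence p_i = a_i*p_{i-1} + p_{i-2}, q_i = a_i*q_{i-1} + q_{i-2} with p_{-2}=0, p_{-1}=1, q_{-2}=1, q_{-1}=0:
  i=0: a_0=2, p_0 = 2*1 + 0 = 2, q_0 = 2*0 + 1 = 1.
  i=1: a_1=2, p_1 = 2*2 + 1 = 5, q_1 = 2*1 + 0 = 2.
  i=2: a_2=3, p_2 = 3*5 + 2 = 17, q_2 = 3*2 + 1 = 7.
  i=3: a_3=8, p_3 = 8*17 + 5 = 141, q_3 = 8*7 + 2 = 58.
  i=4: a_4=3, p_4 = 3*141 + 17 = 440, q_4 = 3*58 + 7 = 181.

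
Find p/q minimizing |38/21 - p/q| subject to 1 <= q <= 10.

Expand x = 38/21 as a continued fraction with the Euclidean algorithm:
  38 = 1*21 + 17, so a_0 = 1.
  21 = 1*17 + 4, so a_1 = 1.
  17 = 4*4 + 1, so a_2 = 4.
  4 = 4*1 + 0, so a_3 = 4.
so x = [1; 1, 4, 4].
Convergents (p_i = a_i*p_{i-1} + p_{i-2}, q_i = a_i*q_{i-1} + q_{i-2} with p_{-2}=0, p_{-1}=1, q_{-2}=1, q_{-1}=0), until the denominator exceeds 10:
  i=0: a_0=1, p_0 = 1*1 + 0 = 1, q_0 = 1*0 + 1 = 1.
  i=1: a_1=1, p_1 = 1*1 + 1 = 2, q_1 = 1*1 + 0 = 1.
  i=2: a_2=4, p_2 = 4*2 + 1 = 9, q_2 = 4*1 + 1 = 5.
  i=3: a_3=4, p_3 = 4*9 + 2 = 38, q_3 = 4*5 + 1 = 21.
q_3 = 21 > 10, so the last convergent with denominator <= 10 is p_2/q_2 = 9/5.
The closest fraction with denominator <= 10 is either p_2/q_2 or the intermediate fraction (k*p_2 + p_1)/(k*q_2 + q_1) with the largest k >= 1 whose denominator stays <= 10; these approach x as k grows, and every other convergent or intermediate fraction in range is farther away.
Largest k: floor((10 - q_1)/q_2) = floor((10 - 1)/5) = 1.
That gives (1*9 + 2)/(1*5 + 1) = 11/6.
Compare the errors: |x - 9/5| = |38*5 - 9*21|/(21*5) = 1/105, and |x - 11/6| = |38*6 - 11*21|/(21*6) = 3/126.
Cross-multiplying, 1*126 = 126 < 315 = 3*105, so 1/105 is smaller: the convergent 9/5 is closer to x than 11/6.

9/5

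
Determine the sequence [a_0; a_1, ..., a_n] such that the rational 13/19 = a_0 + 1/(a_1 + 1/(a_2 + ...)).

[0; 1, 2, 6]

Run the Euclidean algorithm on 13 and 19; the successive quotients are the partial quotients a_0, a_1, ... (each step inverts the fractional part left over by the previous one):
  13 = 0*19 + 13, so a_0 = 0.
  19 = 1*13 + 6, so a_1 = 1.
  13 = 2*6 + 1, so a_2 = 2.
  6 = 6*1 + 0, so a_3 = 6.
The remainder reaches 0 after 4 divisions, so the expansion has 4 partial quotients, read off in order.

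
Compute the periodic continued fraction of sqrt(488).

Write x_i = (sqrt(488) + m_i)/d_i with (m_0, d_0) = (0, 1). a_0 = floor(sqrt(488)) = 22, since 22^2 = 484 <= 488 < 529 = 23^2.
Iterate m_{i+1} = d_i*a_i - m_i, d_{i+1} = (488 - m_{i+1}^2)/d_i, a_{i+1} = floor((a_0 + m_{i+1})/d_{i+1}):
  m_1 = 1*22 - 0 = 22, d_1 = (488 - 22^2)/1 = 4/1 = 4, a_1 = floor((22 + 22)/4) = 11.
  m_2 = 4*11 - 22 = 22, d_2 = (488 - 22^2)/4 = 4/4 = 1, a_2 = floor((22 + 22)/1) = 44.
  m_3 = 1*44 - 22 = 22, d_3 = (488 - 22^2)/1 = 4/1 = 4: (m_3, d_3) = (m_1, d_1) = (22, 4), so from here the quotients repeat a_1, a_2; the period length is 2.
Hence the expansion of sqrt(488) is a_0 = 22 followed by the repeating block 11, 44 (period 2).

[22; (11, 44)]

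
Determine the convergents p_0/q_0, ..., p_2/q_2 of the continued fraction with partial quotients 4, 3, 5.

Using the convergent recurrence p_i = a_i*p_{i-1} + p_{i-2}, q_i = a_i*q_{i-1} + q_{i-2} with p_{-2}=0, p_{-1}=1, q_{-2}=1, q_{-1}=0:
  i=0: a_0=4, p_0 = 4*1 + 0 = 4, q_0 = 4*0 + 1 = 1.
  i=1: a_1=3, p_1 = 3*4 + 1 = 13, q_1 = 3*1 + 0 = 3.
  i=2: a_2=5, p_2 = 5*13 + 4 = 69, q_2 = 5*3 + 1 = 16.

4/1, 13/3, 69/16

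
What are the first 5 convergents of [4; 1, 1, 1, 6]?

Using the convergent recurrence p_i = a_i*p_{i-1} + p_{i-2}, q_i = a_i*q_{i-1} + q_{i-2} with p_{-2}=0, p_{-1}=1, q_{-2}=1, q_{-1}=0:
  i=0: a_0=4, p_0 = 4*1 + 0 = 4, q_0 = 4*0 + 1 = 1.
  i=1: a_1=1, p_1 = 1*4 + 1 = 5, q_1 = 1*1 + 0 = 1.
  i=2: a_2=1, p_2 = 1*5 + 4 = 9, q_2 = 1*1 + 1 = 2.
  i=3: a_3=1, p_3 = 1*9 + 5 = 14, q_3 = 1*2 + 1 = 3.
  i=4: a_4=6, p_4 = 6*14 + 9 = 93, q_4 = 6*3 + 2 = 20.

4/1, 5/1, 9/2, 14/3, 93/20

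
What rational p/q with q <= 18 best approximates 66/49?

Expand x = 66/49 as a continued fraction with the Euclidean algorithm:
  66 = 1*49 + 17, so a_0 = 1.
  49 = 2*17 + 15, so a_1 = 2.
  17 = 1*15 + 2, so a_2 = 1.
  15 = 7*2 + 1, so a_3 = 7.
  2 = 2*1 + 0, so a_4 = 2.
so x = [1; 2, 1, 7, 2].
Convergents (p_i = a_i*p_{i-1} + p_{i-2}, q_i = a_i*q_{i-1} + q_{i-2} with p_{-2}=0, p_{-1}=1, q_{-2}=1, q_{-1}=0), until the denominator exceeds 18:
  i=0: a_0=1, p_0 = 1*1 + 0 = 1, q_0 = 1*0 + 1 = 1.
  i=1: a_1=2, p_1 = 2*1 + 1 = 3, q_1 = 2*1 + 0 = 2.
  i=2: a_2=1, p_2 = 1*3 + 1 = 4, q_2 = 1*2 + 1 = 3.
  i=3: a_3=7, p_3 = 7*4 + 3 = 31, q_3 = 7*3 + 2 = 23.
q_3 = 23 > 18, so the last convergent with denominator <= 18 is p_2/q_2 = 4/3.
The closest fraction with denominator <= 18 is either p_2/q_2 or the intermediate fraction (k*p_2 + p_1)/(k*q_2 + q_1) with the largest k >= 1 whose denominator stays <= 18; these approach x as k grows, and every other convergent or intermediate fraction in range is farther away.
Largest k: floor((18 - q_1)/q_2) = floor((18 - 2)/3) = 5.
That gives (5*4 + 3)/(5*3 + 2) = 23/17.
Compare the errors: |x - 4/3| = |66*3 - 4*49|/(49*3) = 2/147, and |x - 23/17| = |66*17 - 23*49|/(49*17) = 5/833.
Cross-multiplying, 5*147 = 735 < 1666 = 2*833, so 5/833 is smaller: the intermediate fraction 23/17 is closer to x than 4/3.

23/17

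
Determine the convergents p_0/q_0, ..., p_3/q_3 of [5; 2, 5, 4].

Using the convergent recurrence p_i = a_i*p_{i-1} + p_{i-2}, q_i = a_i*q_{i-1} + q_{i-2} with p_{-2}=0, p_{-1}=1, q_{-2}=1, q_{-1}=0:
  i=0: a_0=5, p_0 = 5*1 + 0 = 5, q_0 = 5*0 + 1 = 1.
  i=1: a_1=2, p_1 = 2*5 + 1 = 11, q_1 = 2*1 + 0 = 2.
  i=2: a_2=5, p_2 = 5*11 + 5 = 60, q_2 = 5*2 + 1 = 11.
  i=3: a_3=4, p_3 = 4*60 + 11 = 251, q_3 = 4*11 + 2 = 46.

5/1, 11/2, 60/11, 251/46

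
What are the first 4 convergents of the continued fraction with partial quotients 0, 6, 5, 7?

0/1, 1/6, 5/31, 36/223

Using the convergent recurrence p_i = a_i*p_{i-1} + p_{i-2}, q_i = a_i*q_{i-1} + q_{i-2} with p_{-2}=0, p_{-1}=1, q_{-2}=1, q_{-1}=0:
  i=0: a_0=0, p_0 = 0*1 + 0 = 0, q_0 = 0*0 + 1 = 1.
  i=1: a_1=6, p_1 = 6*0 + 1 = 1, q_1 = 6*1 + 0 = 6.
  i=2: a_2=5, p_2 = 5*1 + 0 = 5, q_2 = 5*6 + 1 = 31.
  i=3: a_3=7, p_3 = 7*5 + 1 = 36, q_3 = 7*31 + 6 = 223.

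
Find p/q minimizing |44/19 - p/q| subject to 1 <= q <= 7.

7/3

Expand x = 44/19 as a continued fraction with the Euclidean algorithm:
  44 = 2*19 + 6, so a_0 = 2.
  19 = 3*6 + 1, so a_1 = 3.
  6 = 6*1 + 0, so a_2 = 6.
so x = [2; 3, 6].
Convergents (p_i = a_i*p_{i-1} + p_{i-2}, q_i = a_i*q_{i-1} + q_{i-2} with p_{-2}=0, p_{-1}=1, q_{-2}=1, q_{-1}=0), until the denominator exceeds 7:
  i=0: a_0=2, p_0 = 2*1 + 0 = 2, q_0 = 2*0 + 1 = 1.
  i=1: a_1=3, p_1 = 3*2 + 1 = 7, q_1 = 3*1 + 0 = 3.
  i=2: a_2=6, p_2 = 6*7 + 2 = 44, q_2 = 6*3 + 1 = 19.
q_2 = 19 > 7, so the last convergent with denominator <= 7 is p_1/q_1 = 7/3.
The closest fraction with denominator <= 7 is either p_1/q_1 or the intermediate fraction (k*p_1 + p_0)/(k*q_1 + q_0) with the largest k >= 1 whose denominator stays <= 7; these approach x as k grows, and every other convergent or intermediate fraction in range is farther away.
Largest k: floor((7 - q_0)/q_1) = floor((7 - 1)/3) = 2.
That gives (2*7 + 2)/(2*3 + 1) = 16/7.
Compare the errors: |x - 7/3| = |44*3 - 7*19|/(19*3) = 1/57, and |x - 16/7| = |44*7 - 16*19|/(19*7) = 4/133.
Cross-multiplying, 1*133 = 133 < 228 = 4*57, so 1/57 is smaller: the convergent 7/3 is closer to x than 16/7.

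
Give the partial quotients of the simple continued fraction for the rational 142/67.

[2; 8, 2, 1, 2]

Run the Euclidean algorithm on 142 and 67; the successive quotients are the partial quotients a_0, a_1, ... (each step inverts the fractional part left over by the previous one):
  142 = 2*67 + 8, so a_0 = 2.
  67 = 8*8 + 3, so a_1 = 8.
  8 = 2*3 + 2, so a_2 = 2.
  3 = 1*2 + 1, so a_3 = 1.
  2 = 2*1 + 0, so a_4 = 2.
The remainder reaches 0 after 5 divisions, so the expansion has 5 partial quotients, read off in order.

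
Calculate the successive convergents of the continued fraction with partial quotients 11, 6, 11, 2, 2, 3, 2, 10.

11/1, 67/6, 748/67, 1563/140, 3874/347, 13185/1181, 30244/2709, 315625/28271

Using the convergent recurrence p_i = a_i*p_{i-1} + p_{i-2}, q_i = a_i*q_{i-1} + q_{i-2} with p_{-2}=0, p_{-1}=1, q_{-2}=1, q_{-1}=0:
  i=0: a_0=11, p_0 = 11*1 + 0 = 11, q_0 = 11*0 + 1 = 1.
  i=1: a_1=6, p_1 = 6*11 + 1 = 67, q_1 = 6*1 + 0 = 6.
  i=2: a_2=11, p_2 = 11*67 + 11 = 748, q_2 = 11*6 + 1 = 67.
  i=3: a_3=2, p_3 = 2*748 + 67 = 1563, q_3 = 2*67 + 6 = 140.
  i=4: a_4=2, p_4 = 2*1563 + 748 = 3874, q_4 = 2*140 + 67 = 347.
  i=5: a_5=3, p_5 = 3*3874 + 1563 = 13185, q_5 = 3*347 + 140 = 1181.
  i=6: a_6=2, p_6 = 2*13185 + 3874 = 30244, q_6 = 2*1181 + 347 = 2709.
  i=7: a_7=10, p_7 = 10*30244 + 13185 = 315625, q_7 = 10*2709 + 1181 = 28271.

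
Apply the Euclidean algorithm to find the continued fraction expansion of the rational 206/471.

Run the Euclidean algorithm on 206 and 471; the successive quotients are the partial quotients a_0, a_1, ... (each step inverts the fractional part left over by the previous one):
  206 = 0*471 + 206, so a_0 = 0.
  471 = 2*206 + 59, so a_1 = 2.
  206 = 3*59 + 29, so a_2 = 3.
  59 = 2*29 + 1, so a_3 = 2.
  29 = 29*1 + 0, so a_4 = 29.
The remainder reaches 0 after 5 divisions, so the expansion has 5 partial quotients, read off in order.

[0; 2, 3, 2, 29]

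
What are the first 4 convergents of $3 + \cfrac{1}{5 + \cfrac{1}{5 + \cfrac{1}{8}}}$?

3/1, 16/5, 83/26, 680/213

Using the convergent recurrence p_i = a_i*p_{i-1} + p_{i-2}, q_i = a_i*q_{i-1} + q_{i-2} with p_{-2}=0, p_{-1}=1, q_{-2}=1, q_{-1}=0:
  i=0: a_0=3, p_0 = 3*1 + 0 = 3, q_0 = 3*0 + 1 = 1.
  i=1: a_1=5, p_1 = 5*3 + 1 = 16, q_1 = 5*1 + 0 = 5.
  i=2: a_2=5, p_2 = 5*16 + 3 = 83, q_2 = 5*5 + 1 = 26.
  i=3: a_3=8, p_3 = 8*83 + 16 = 680, q_3 = 8*26 + 5 = 213.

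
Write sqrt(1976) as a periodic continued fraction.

[44; (2, 4, 1, 2, 1, 2, 1, 4, 2, 88)]

Write x_i = (sqrt(1976) + m_i)/d_i with (m_0, d_0) = (0, 1). a_0 = floor(sqrt(1976)) = 44, since 44^2 = 1936 <= 1976 < 2025 = 45^2.
Iterate m_{i+1} = d_i*a_i - m_i, d_{i+1} = (1976 - m_{i+1}^2)/d_i, a_{i+1} = floor((a_0 + m_{i+1})/d_{i+1}):
  m_1 = 1*44 - 0 = 44, d_1 = (1976 - 44^2)/1 = 40/1 = 40, a_1 = floor((44 + 44)/40) = 2.
  m_2 = 40*2 - 44 = 36, d_2 = (1976 - 36^2)/40 = 680/40 = 17, a_2 = floor((44 + 36)/17) = 4.
  m_3 = 17*4 - 36 = 32, d_3 = (1976 - 32^2)/17 = 952/17 = 56, a_3 = floor((44 + 32)/56) = 1.
  m_4 = 56*1 - 32 = 24, d_4 = (1976 - 24^2)/56 = 1400/56 = 25, a_4 = floor((44 + 24)/25) = 2.
  m_5 = 25*2 - 24 = 26, d_5 = (1976 - 26^2)/25 = 1300/25 = 52, a_5 = floor((44 + 26)/52) = 1.
  m_6 = 52*1 - 26 = 26, d_6 = (1976 - 26^2)/52 = 1300/52 = 25, a_6 = floor((44 + 26)/25) = 2.
  m_7 = 25*2 - 26 = 24, d_7 = (1976 - 24^2)/25 = 1400/25 = 56, a_7 = floor((44 + 24)/56) = 1.
  m_8 = 56*1 - 24 = 32, d_8 = (1976 - 32^2)/56 = 952/56 = 17, a_8 = floor((44 + 32)/17) = 4.
  m_9 = 17*4 - 32 = 36, d_9 = (1976 - 36^2)/17 = 680/17 = 40, a_9 = floor((44 + 36)/40) = 2.
  m_10 = 40*2 - 36 = 44, d_10 = (1976 - 44^2)/40 = 40/40 = 1, a_10 = floor((44 + 44)/1) = 88.
  m_11 = 1*88 - 44 = 44, d_11 = (1976 - 44^2)/1 = 40/1 = 40: (m_11, d_11) = (m_1, d_1) = (44, 40), so from here the quotients repeat a_1, ..., a_10; the period length is 10.
Hence the expansion of sqrt(1976) is a_0 = 44 followed by the repeating block 2, 4, 1, 2, 1, 2, 1, 4, 2, 88 (period 10).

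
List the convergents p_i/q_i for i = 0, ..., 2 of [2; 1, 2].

2/1, 3/1, 8/3

Using the convergent recurrence p_i = a_i*p_{i-1} + p_{i-2}, q_i = a_i*q_{i-1} + q_{i-2} with p_{-2}=0, p_{-1}=1, q_{-2}=1, q_{-1}=0:
  i=0: a_0=2, p_0 = 2*1 + 0 = 2, q_0 = 2*0 + 1 = 1.
  i=1: a_1=1, p_1 = 1*2 + 1 = 3, q_1 = 1*1 + 0 = 1.
  i=2: a_2=2, p_2 = 2*3 + 2 = 8, q_2 = 2*1 + 1 = 3.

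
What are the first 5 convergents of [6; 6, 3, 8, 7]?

Using the convergent recurrence p_i = a_i*p_{i-1} + p_{i-2}, q_i = a_i*q_{i-1} + q_{i-2} with p_{-2}=0, p_{-1}=1, q_{-2}=1, q_{-1}=0:
  i=0: a_0=6, p_0 = 6*1 + 0 = 6, q_0 = 6*0 + 1 = 1.
  i=1: a_1=6, p_1 = 6*6 + 1 = 37, q_1 = 6*1 + 0 = 6.
  i=2: a_2=3, p_2 = 3*37 + 6 = 117, q_2 = 3*6 + 1 = 19.
  i=3: a_3=8, p_3 = 8*117 + 37 = 973, q_3 = 8*19 + 6 = 158.
  i=4: a_4=7, p_4 = 7*973 + 117 = 6928, q_4 = 7*158 + 19 = 1125.

6/1, 37/6, 117/19, 973/158, 6928/1125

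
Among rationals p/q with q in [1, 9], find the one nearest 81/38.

Expand x = 81/38 as a continued fraction with the Euclidean algorithm:
  81 = 2*38 + 5, so a_0 = 2.
  38 = 7*5 + 3, so a_1 = 7.
  5 = 1*3 + 2, so a_2 = 1.
  3 = 1*2 + 1, so a_3 = 1.
  2 = 2*1 + 0, so a_4 = 2.
so x = [2; 7, 1, 1, 2].
Convergents (p_i = a_i*p_{i-1} + p_{i-2}, q_i = a_i*q_{i-1} + q_{i-2} with p_{-2}=0, p_{-1}=1, q_{-2}=1, q_{-1}=0), until the denominator exceeds 9:
  i=0: a_0=2, p_0 = 2*1 + 0 = 2, q_0 = 2*0 + 1 = 1.
  i=1: a_1=7, p_1 = 7*2 + 1 = 15, q_1 = 7*1 + 0 = 7.
  i=2: a_2=1, p_2 = 1*15 + 2 = 17, q_2 = 1*7 + 1 = 8.
  i=3: a_3=1, p_3 = 1*17 + 15 = 32, q_3 = 1*8 + 7 = 15.
q_3 = 15 > 9, so the last convergent with denominator <= 9 is p_2/q_2 = 17/8.
The closest fraction with denominator <= 9 is either p_2/q_2 or the intermediate fraction (k*p_2 + p_1)/(k*q_2 + q_1) with the largest k >= 1 whose denominator stays <= 9; these approach x as k grows, and every other convergent or intermediate fraction in range is farther away.
Largest k: floor((9 - q_1)/q_2) = floor((9 - 7)/8) = 0.
Since k = 0, no intermediate fraction beyond p_2/q_2 has denominator <= 9, so the convergent 17/8 is the closest (its error is |81*8 - 17*38|/(38*8) = 2/304).

17/8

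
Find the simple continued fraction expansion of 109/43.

Run the Euclidean algorithm on 109 and 43; the successive quotients are the partial quotients a_0, a_1, ... (each step inverts the fractional part left over by the previous one):
  109 = 2*43 + 23, so a_0 = 2.
  43 = 1*23 + 20, so a_1 = 1.
  23 = 1*20 + 3, so a_2 = 1.
  20 = 6*3 + 2, so a_3 = 6.
  3 = 1*2 + 1, so a_4 = 1.
  2 = 2*1 + 0, so a_5 = 2.
The remainder reaches 0 after 6 divisions, so the expansion has 6 partial quotients, read off in order.

[2; 1, 1, 6, 1, 2]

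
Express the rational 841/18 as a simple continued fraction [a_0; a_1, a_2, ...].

[46; 1, 2, 1, 1, 2]

Run the Euclidean algorithm on 841 and 18; the successive quotients are the partial quotients a_0, a_1, ... (each step inverts the fractional part left over by the previous one):
  841 = 46*18 + 13, so a_0 = 46.
  18 = 1*13 + 5, so a_1 = 1.
  13 = 2*5 + 3, so a_2 = 2.
  5 = 1*3 + 2, so a_3 = 1.
  3 = 1*2 + 1, so a_4 = 1.
  2 = 2*1 + 0, so a_5 = 2.
The remainder reaches 0 after 6 divisions, so the expansion has 6 partial quotients, read off in order.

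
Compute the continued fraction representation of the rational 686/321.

Run the Euclidean algorithm on 686 and 321; the successive quotients are the partial quotients a_0, a_1, ... (each step inverts the fractional part left over by the previous one):
  686 = 2*321 + 44, so a_0 = 2.
  321 = 7*44 + 13, so a_1 = 7.
  44 = 3*13 + 5, so a_2 = 3.
  13 = 2*5 + 3, so a_3 = 2.
  5 = 1*3 + 2, so a_4 = 1.
  3 = 1*2 + 1, so a_5 = 1.
  2 = 2*1 + 0, so a_6 = 2.
The remainder reaches 0 after 7 divisions, so the expansion has 7 partial quotients, read off in order.

[2; 7, 3, 2, 1, 1, 2]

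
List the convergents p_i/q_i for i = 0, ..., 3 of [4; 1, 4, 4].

4/1, 5/1, 24/5, 101/21

Using the convergent recurrence p_i = a_i*p_{i-1} + p_{i-2}, q_i = a_i*q_{i-1} + q_{i-2} with p_{-2}=0, p_{-1}=1, q_{-2}=1, q_{-1}=0:
  i=0: a_0=4, p_0 = 4*1 + 0 = 4, q_0 = 4*0 + 1 = 1.
  i=1: a_1=1, p_1 = 1*4 + 1 = 5, q_1 = 1*1 + 0 = 1.
  i=2: a_2=4, p_2 = 4*5 + 4 = 24, q_2 = 4*1 + 1 = 5.
  i=3: a_3=4, p_3 = 4*24 + 5 = 101, q_3 = 4*5 + 1 = 21.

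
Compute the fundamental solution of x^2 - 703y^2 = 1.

First expand sqrt(703) as a continued fraction. With x_i = (sqrt(703) + m_i)/d_i and (m_0, d_0) = (0, 1): a_0 = floor(sqrt(703)) = 26, since 26^2 = 676 <= 703 < 729 = 27^2.
Iterate m_{i+1} = d_i*a_i - m_i, d_{i+1} = (703 - m_{i+1}^2)/d_i, a_{i+1} = floor((a_0 + m_{i+1})/d_{i+1}):
  m_1 = 1*26 - 0 = 26, d_1 = (703 - 26^2)/1 = 27/1 = 27, a_1 = floor((26 + 26)/27) = 1.
  m_2 = 27*1 - 26 = 1, d_2 = (703 - 1^2)/27 = 702/27 = 26, a_2 = floor((26 + 1)/26) = 1.
  m_3 = 26*1 - 1 = 25, d_3 = (703 - 25^2)/26 = 78/26 = 3, a_3 = floor((26 + 25)/3) = 17.
  m_4 = 3*17 - 25 = 26, d_4 = (703 - 26^2)/3 = 27/3 = 9, a_4 = floor((26 + 26)/9) = 5.
  m_5 = 9*5 - 26 = 19, d_5 = (703 - 19^2)/9 = 342/9 = 38, a_5 = floor((26 + 19)/38) = 1.
  m_6 = 38*1 - 19 = 19, d_6 = (703 - 19^2)/38 = 342/38 = 9, a_6 = floor((26 + 19)/9) = 5.
  m_7 = 9*5 - 19 = 26, d_7 = (703 - 26^2)/9 = 27/9 = 3, a_7 = floor((26 + 26)/3) = 17.
  m_8 = 3*17 - 26 = 25, d_8 = (703 - 25^2)/3 = 78/3 = 26, a_8 = floor((26 + 25)/26) = 1.
  m_9 = 26*1 - 25 = 1, d_9 = (703 - 1^2)/26 = 702/26 = 27, a_9 = floor((26 + 1)/27) = 1.
  m_10 = 27*1 - 1 = 26, d_10 = (703 - 26^2)/27 = 27/27 = 1, a_10 = floor((26 + 26)/1) = 52.
  m_11 = 1*52 - 26 = 26, d_11 = (703 - 26^2)/1 = 27/1 = 27: (m_11, d_11) = (m_1, d_1) = (26, 27), so from here the quotients repeat a_1, ..., a_10; the period length is 10.
So sqrt(703) = [26; (1, 1, 17, 5, 1, 5, 17, 1, 1, 52)] with period length k = 10.
k is even, so the fundamental solution of x^2 - 703y^2 = 1 is (p_{k-1}, q_{k-1}) = (p_9, q_9); compute convergents through index 9.
Convergents (p_i = a_i*p_{i-1} + p_{i-2}, q_i = a_i*q_{i-1} + q_{i-2} with p_{-2}=0, p_{-1}=1, q_{-2}=1, q_{-1}=0):
  i=0: a_0=26, p_0 = 26*1 + 0 = 26, q_0 = 26*0 + 1 = 1.
  i=1: a_1=1, p_1 = 1*26 + 1 = 27, q_1 = 1*1 + 0 = 1.
  i=2: a_2=1, p_2 = 1*27 + 26 = 53, q_2 = 1*1 + 1 = 2.
  i=3: a_3=17, p_3 = 17*53 + 27 = 928, q_3 = 17*2 + 1 = 35.
  i=4: a_4=5, p_4 = 5*928 + 53 = 4693, q_4 = 5*35 + 2 = 177.
  i=5: a_5=1, p_5 = 1*4693 + 928 = 5621, q_5 = 1*177 + 35 = 212.
  i=6: a_6=5, p_6 = 5*5621 + 4693 = 32798, q_6 = 5*212 + 177 = 1237.
  i=7: a_7=17, p_7 = 17*32798 + 5621 = 563187, q_7 = 17*1237 + 212 = 21241.
  i=8: a_8=1, p_8 = 1*563187 + 32798 = 595985, q_8 = 1*21241 + 1237 = 22478.
  i=9: a_9=1, p_9 = 1*595985 + 563187 = 1159172, q_9 = 1*22478 + 21241 = 43719.
Check: 1159172^2 - 703*43719^2 = 1343679725584 - 1343679725583 = 1, so (x, y) = (1159172, 43719) solves the equation, and by the theorem it is the least positive solution.

(x, y) = (1159172, 43719)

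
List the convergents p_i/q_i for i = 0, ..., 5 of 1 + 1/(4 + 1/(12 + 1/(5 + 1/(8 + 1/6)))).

Using the convergent recurrence p_i = a_i*p_{i-1} + p_{i-2}, q_i = a_i*q_{i-1} + q_{i-2} with p_{-2}=0, p_{-1}=1, q_{-2}=1, q_{-1}=0:
  i=0: a_0=1, p_0 = 1*1 + 0 = 1, q_0 = 1*0 + 1 = 1.
  i=1: a_1=4, p_1 = 4*1 + 1 = 5, q_1 = 4*1 + 0 = 4.
  i=2: a_2=12, p_2 = 12*5 + 1 = 61, q_2 = 12*4 + 1 = 49.
  i=3: a_3=5, p_3 = 5*61 + 5 = 310, q_3 = 5*49 + 4 = 249.
  i=4: a_4=8, p_4 = 8*310 + 61 = 2541, q_4 = 8*249 + 49 = 2041.
  i=5: a_5=6, p_5 = 6*2541 + 310 = 15556, q_5 = 6*2041 + 249 = 12495.

1/1, 5/4, 61/49, 310/249, 2541/2041, 15556/12495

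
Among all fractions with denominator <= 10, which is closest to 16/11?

Expand x = 16/11 as a continued fraction with the Euclidean algorithm:
  16 = 1*11 + 5, so a_0 = 1.
  11 = 2*5 + 1, so a_1 = 2.
  5 = 5*1 + 0, so a_2 = 5.
so x = [1; 2, 5].
Convergents (p_i = a_i*p_{i-1} + p_{i-2}, q_i = a_i*q_{i-1} + q_{i-2} with p_{-2}=0, p_{-1}=1, q_{-2}=1, q_{-1}=0), until the denominator exceeds 10:
  i=0: a_0=1, p_0 = 1*1 + 0 = 1, q_0 = 1*0 + 1 = 1.
  i=1: a_1=2, p_1 = 2*1 + 1 = 3, q_1 = 2*1 + 0 = 2.
  i=2: a_2=5, p_2 = 5*3 + 1 = 16, q_2 = 5*2 + 1 = 11.
q_2 = 11 > 10, so the last convergent with denominator <= 10 is p_1/q_1 = 3/2.
The closest fraction with denominator <= 10 is either p_1/q_1 or the intermediate fraction (k*p_1 + p_0)/(k*q_1 + q_0) with the largest k >= 1 whose denominator stays <= 10; these approach x as k grows, and every other convergent or intermediate fraction in range is farther away.
Largest k: floor((10 - q_0)/q_1) = floor((10 - 1)/2) = 4.
That gives (4*3 + 1)/(4*2 + 1) = 13/9.
Compare the errors: |x - 3/2| = |16*2 - 3*11|/(11*2) = 1/22, and |x - 13/9| = |16*9 - 13*11|/(11*9) = 1/99.
Cross-multiplying, 1*22 = 22 < 99 = 1*99, so 1/99 is smaller: the intermediate fraction 13/9 is closer to x than 3/2.

13/9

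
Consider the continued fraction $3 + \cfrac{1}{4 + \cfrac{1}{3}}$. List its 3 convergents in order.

Using the convergent recurrence p_i = a_i*p_{i-1} + p_{i-2}, q_i = a_i*q_{i-1} + q_{i-2} with p_{-2}=0, p_{-1}=1, q_{-2}=1, q_{-1}=0:
  i=0: a_0=3, p_0 = 3*1 + 0 = 3, q_0 = 3*0 + 1 = 1.
  i=1: a_1=4, p_1 = 4*3 + 1 = 13, q_1 = 4*1 + 0 = 4.
  i=2: a_2=3, p_2 = 3*13 + 3 = 42, q_2 = 3*4 + 1 = 13.

3/1, 13/4, 42/13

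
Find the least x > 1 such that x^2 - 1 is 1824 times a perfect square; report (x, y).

(x, y) = (1025, 24)

First expand sqrt(1824) as a continued fraction. With x_i = (sqrt(1824) + m_i)/d_i and (m_0, d_0) = (0, 1): a_0 = floor(sqrt(1824)) = 42, since 42^2 = 1764 <= 1824 < 1849 = 43^2.
Iterate m_{i+1} = d_i*a_i - m_i, d_{i+1} = (1824 - m_{i+1}^2)/d_i, a_{i+1} = floor((a_0 + m_{i+1})/d_{i+1}):
  m_1 = 1*42 - 0 = 42, d_1 = (1824 - 42^2)/1 = 60/1 = 60, a_1 = floor((42 + 42)/60) = 1.
  m_2 = 60*1 - 42 = 18, d_2 = (1824 - 18^2)/60 = 1500/60 = 25, a_2 = floor((42 + 18)/25) = 2.
  m_3 = 25*2 - 18 = 32, d_3 = (1824 - 32^2)/25 = 800/25 = 32, a_3 = floor((42 + 32)/32) = 2.
  m_4 = 32*2 - 32 = 32, d_4 = (1824 - 32^2)/32 = 800/32 = 25, a_4 = floor((42 + 32)/25) = 2.
  m_5 = 25*2 - 32 = 18, d_5 = (1824 - 18^2)/25 = 1500/25 = 60, a_5 = floor((42 + 18)/60) = 1.
  m_6 = 60*1 - 18 = 42, d_6 = (1824 - 42^2)/60 = 60/60 = 1, a_6 = floor((42 + 42)/1) = 84.
  m_7 = 1*84 - 42 = 42, d_7 = (1824 - 42^2)/1 = 60/1 = 60: (m_7, d_7) = (m_1, d_1) = (42, 60), so from here the quotients repeat a_1, ..., a_6; the period length is 6.
So sqrt(1824) = [42; (1, 2, 2, 2, 1, 84)] with period length k = 6.
k is even, so the fundamental solution of x^2 - 1824y^2 = 1 is (p_{k-1}, q_{k-1}) = (p_5, q_5); compute convergents through index 5.
Convergents (p_i = a_i*p_{i-1} + p_{i-2}, q_i = a_i*q_{i-1} + q_{i-2} with p_{-2}=0, p_{-1}=1, q_{-2}=1, q_{-1}=0):
  i=0: a_0=42, p_0 = 42*1 + 0 = 42, q_0 = 42*0 + 1 = 1.
  i=1: a_1=1, p_1 = 1*42 + 1 = 43, q_1 = 1*1 + 0 = 1.
  i=2: a_2=2, p_2 = 2*43 + 42 = 128, q_2 = 2*1 + 1 = 3.
  i=3: a_3=2, p_3 = 2*128 + 43 = 299, q_3 = 2*3 + 1 = 7.
  i=4: a_4=2, p_4 = 2*299 + 128 = 726, q_4 = 2*7 + 3 = 17.
  i=5: a_5=1, p_5 = 1*726 + 299 = 1025, q_5 = 1*17 + 7 = 24.
Check: 1025^2 - 1824*24^2 = 1050625 - 1050624 = 1, so (x, y) = (1025, 24) solves the equation, and by the theorem it is the least positive solution.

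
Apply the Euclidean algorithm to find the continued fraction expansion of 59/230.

Run the Euclidean algorithm on 59 and 230; the successive quotients are the partial quotients a_0, a_1, ... (each step inverts the fractional part left over by the previous one):
  59 = 0*230 + 59, so a_0 = 0.
  230 = 3*59 + 53, so a_1 = 3.
  59 = 1*53 + 6, so a_2 = 1.
  53 = 8*6 + 5, so a_3 = 8.
  6 = 1*5 + 1, so a_4 = 1.
  5 = 5*1 + 0, so a_5 = 5.
The remainder reaches 0 after 6 divisions, so the expansion has 6 partial quotients, read off in order.

[0; 3, 1, 8, 1, 5]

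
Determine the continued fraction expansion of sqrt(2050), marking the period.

Write x_i = (sqrt(2050) + m_i)/d_i with (m_0, d_0) = (0, 1). a_0 = floor(sqrt(2050)) = 45, since 45^2 = 2025 <= 2050 < 2116 = 46^2.
Iterate m_{i+1} = d_i*a_i - m_i, d_{i+1} = (2050 - m_{i+1}^2)/d_i, a_{i+1} = floor((a_0 + m_{i+1})/d_{i+1}):
  m_1 = 1*45 - 0 = 45, d_1 = (2050 - 45^2)/1 = 25/1 = 25, a_1 = floor((45 + 45)/25) = 3.
  m_2 = 25*3 - 45 = 30, d_2 = (2050 - 30^2)/25 = 1150/25 = 46, a_2 = floor((45 + 30)/46) = 1.
  m_3 = 46*1 - 30 = 16, d_3 = (2050 - 16^2)/46 = 1794/46 = 39, a_3 = floor((45 + 16)/39) = 1.
  m_4 = 39*1 - 16 = 23, d_4 = (2050 - 23^2)/39 = 1521/39 = 39, a_4 = floor((45 + 23)/39) = 1.
  m_5 = 39*1 - 23 = 16, d_5 = (2050 - 16^2)/39 = 1794/39 = 46, a_5 = floor((45 + 16)/46) = 1.
  m_6 = 46*1 - 16 = 30, d_6 = (2050 - 30^2)/46 = 1150/46 = 25, a_6 = floor((45 + 30)/25) = 3.
  m_7 = 25*3 - 30 = 45, d_7 = (2050 - 45^2)/25 = 25/25 = 1, a_7 = floor((45 + 45)/1) = 90.
  m_8 = 1*90 - 45 = 45, d_8 = (2050 - 45^2)/1 = 25/1 = 25: (m_8, d_8) = (m_1, d_1) = (45, 25), so from here the quotients repeat a_1, ..., a_7; the period length is 7.
Hence the expansion of sqrt(2050) is a_0 = 45 followed by the repeating block 3, 1, 1, 1, 1, 3, 90 (period 7).

[45; (3, 1, 1, 1, 1, 3, 90)]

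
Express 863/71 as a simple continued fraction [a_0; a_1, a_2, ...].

Run the Euclidean algorithm on 863 and 71; the successive quotients are the partial quotients a_0, a_1, ... (each step inverts the fractional part left over by the previous one):
  863 = 12*71 + 11, so a_0 = 12.
  71 = 6*11 + 5, so a_1 = 6.
  11 = 2*5 + 1, so a_2 = 2.
  5 = 5*1 + 0, so a_3 = 5.
The remainder reaches 0 after 4 divisions, so the expansion has 4 partial quotients, read off in order.

[12; 6, 2, 5]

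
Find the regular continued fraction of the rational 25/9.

Run the Euclidean algorithm on 25 and 9; the successive quotients are the partial quotients a_0, a_1, ... (each step inverts the fractional part left over by the previous one):
  25 = 2*9 + 7, so a_0 = 2.
  9 = 1*7 + 2, so a_1 = 1.
  7 = 3*2 + 1, so a_2 = 3.
  2 = 2*1 + 0, so a_3 = 2.
The remainder reaches 0 after 4 divisions, so the expansion has 4 partial quotients, read off in order.

[2; 1, 3, 2]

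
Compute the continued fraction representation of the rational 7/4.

Run the Euclidean algorithm on 7 and 4; the successive quotients are the partial quotients a_0, a_1, ... (each step inverts the fractional part left over by the previous one):
  7 = 1*4 + 3, so a_0 = 1.
  4 = 1*3 + 1, so a_1 = 1.
  3 = 3*1 + 0, so a_2 = 3.
The remainder reaches 0 after 3 divisions, so the expansion has 3 partial quotients, read off in order.

[1; 1, 3]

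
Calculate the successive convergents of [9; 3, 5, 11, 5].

9/1, 28/3, 149/16, 1667/179, 8484/911

Using the convergent recurrence p_i = a_i*p_{i-1} + p_{i-2}, q_i = a_i*q_{i-1} + q_{i-2} with p_{-2}=0, p_{-1}=1, q_{-2}=1, q_{-1}=0:
  i=0: a_0=9, p_0 = 9*1 + 0 = 9, q_0 = 9*0 + 1 = 1.
  i=1: a_1=3, p_1 = 3*9 + 1 = 28, q_1 = 3*1 + 0 = 3.
  i=2: a_2=5, p_2 = 5*28 + 9 = 149, q_2 = 5*3 + 1 = 16.
  i=3: a_3=11, p_3 = 11*149 + 28 = 1667, q_3 = 11*16 + 3 = 179.
  i=4: a_4=5, p_4 = 5*1667 + 149 = 8484, q_4 = 5*179 + 16 = 911.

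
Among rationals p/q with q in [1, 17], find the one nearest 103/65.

Expand x = 103/65 as a continued fraction with the Euclidean algorithm:
  103 = 1*65 + 38, so a_0 = 1.
  65 = 1*38 + 27, so a_1 = 1.
  38 = 1*27 + 11, so a_2 = 1.
  27 = 2*11 + 5, so a_3 = 2.
  11 = 2*5 + 1, so a_4 = 2.
  5 = 5*1 + 0, so a_5 = 5.
so x = [1; 1, 1, 2, 2, 5].
Convergents (p_i = a_i*p_{i-1} + p_{i-2}, q_i = a_i*q_{i-1} + q_{i-2} with p_{-2}=0, p_{-1}=1, q_{-2}=1, q_{-1}=0), until the denominator exceeds 17:
  i=0: a_0=1, p_0 = 1*1 + 0 = 1, q_0 = 1*0 + 1 = 1.
  i=1: a_1=1, p_1 = 1*1 + 1 = 2, q_1 = 1*1 + 0 = 1.
  i=2: a_2=1, p_2 = 1*2 + 1 = 3, q_2 = 1*1 + 1 = 2.
  i=3: a_3=2, p_3 = 2*3 + 2 = 8, q_3 = 2*2 + 1 = 5.
  i=4: a_4=2, p_4 = 2*8 + 3 = 19, q_4 = 2*5 + 2 = 12.
  i=5: a_5=5, p_5 = 5*19 + 8 = 103, q_5 = 5*12 + 5 = 65.
q_5 = 65 > 17, so the last convergent with denominator <= 17 is p_4/q_4 = 19/12.
The closest fraction with denominator <= 17 is either p_4/q_4 or the intermediate fraction (k*p_4 + p_3)/(k*q_4 + q_3) with the largest k >= 1 whose denominator stays <= 17; these approach x as k grows, and every other convergent or intermediate fraction in range is farther away.
Largest k: floor((17 - q_3)/q_4) = floor((17 - 5)/12) = 1.
That gives (1*19 + 8)/(1*12 + 5) = 27/17.
Compare the errors: |x - 19/12| = |103*12 - 19*65|/(65*12) = 1/780, and |x - 27/17| = |103*17 - 27*65|/(65*17) = 4/1105.
Cross-multiplying, 1*1105 = 1105 < 3120 = 4*780, so 1/780 is smaller: the convergent 19/12 is closer to x than 27/17.

19/12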